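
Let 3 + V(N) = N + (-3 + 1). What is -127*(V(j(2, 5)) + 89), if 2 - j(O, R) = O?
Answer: -10668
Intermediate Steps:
j(O, R) = 2 - O
V(N) = -5 + N (V(N) = -3 + (N + (-3 + 1)) = -3 + (N - 2) = -3 + (-2 + N) = -5 + N)
-127*(V(j(2, 5)) + 89) = -127*((-5 + (2 - 1*2)) + 89) = -127*((-5 + (2 - 2)) + 89) = -127*((-5 + 0) + 89) = -127*(-5 + 89) = -127*84 = -10668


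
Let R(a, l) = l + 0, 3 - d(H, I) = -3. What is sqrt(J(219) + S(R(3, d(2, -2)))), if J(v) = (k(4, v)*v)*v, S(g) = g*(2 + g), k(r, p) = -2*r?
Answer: 2*I*sqrt(95910) ≈ 619.39*I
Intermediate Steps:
d(H, I) = 6 (d(H, I) = 3 - 1*(-3) = 3 + 3 = 6)
R(a, l) = l
J(v) = -8*v**2 (J(v) = ((-2*4)*v)*v = (-8*v)*v = -8*v**2)
sqrt(J(219) + S(R(3, d(2, -2)))) = sqrt(-8*219**2 + 6*(2 + 6)) = sqrt(-8*47961 + 6*8) = sqrt(-383688 + 48) = sqrt(-383640) = 2*I*sqrt(95910)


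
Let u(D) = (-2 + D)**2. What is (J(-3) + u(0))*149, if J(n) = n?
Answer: 149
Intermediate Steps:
(J(-3) + u(0))*149 = (-3 + (-2 + 0)**2)*149 = (-3 + (-2)**2)*149 = (-3 + 4)*149 = 1*149 = 149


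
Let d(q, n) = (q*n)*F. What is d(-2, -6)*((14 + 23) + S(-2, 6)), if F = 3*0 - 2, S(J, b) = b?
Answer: -1032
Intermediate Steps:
F = -2 (F = 0 - 2 = -2)
d(q, n) = -2*n*q (d(q, n) = (q*n)*(-2) = (n*q)*(-2) = -2*n*q)
d(-2, -6)*((14 + 23) + S(-2, 6)) = (-2*(-6)*(-2))*((14 + 23) + 6) = -24*(37 + 6) = -24*43 = -1032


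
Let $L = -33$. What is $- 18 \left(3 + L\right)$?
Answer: $540$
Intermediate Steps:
$- 18 \left(3 + L\right) = - 18 \left(3 - 33\right) = - 18 \left(-30\right) = \left(-1\right) \left(-540\right) = 540$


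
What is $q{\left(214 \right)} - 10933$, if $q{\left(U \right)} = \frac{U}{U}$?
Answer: $-10932$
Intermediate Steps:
$q{\left(U \right)} = 1$
$q{\left(214 \right)} - 10933 = 1 - 10933 = -10932$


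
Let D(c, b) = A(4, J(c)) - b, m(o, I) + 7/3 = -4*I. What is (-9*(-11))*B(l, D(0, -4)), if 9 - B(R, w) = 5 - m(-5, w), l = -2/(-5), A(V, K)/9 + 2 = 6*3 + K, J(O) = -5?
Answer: -40623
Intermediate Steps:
m(o, I) = -7/3 - 4*I
A(V, K) = 144 + 9*K (A(V, K) = -18 + 9*(6*3 + K) = -18 + 9*(18 + K) = -18 + (162 + 9*K) = 144 + 9*K)
l = ⅖ (l = -2*(-⅕) = ⅖ ≈ 0.40000)
D(c, b) = 99 - b (D(c, b) = (144 + 9*(-5)) - b = (144 - 45) - b = 99 - b)
B(R, w) = 5/3 - 4*w (B(R, w) = 9 - (5 - (-7/3 - 4*w)) = 9 - (5 + (7/3 + 4*w)) = 9 - (22/3 + 4*w) = 9 + (-22/3 - 4*w) = 5/3 - 4*w)
(-9*(-11))*B(l, D(0, -4)) = (-9*(-11))*(5/3 - 4*(99 - 1*(-4))) = 99*(5/3 - 4*(99 + 4)) = 99*(5/3 - 4*103) = 99*(5/3 - 412) = 99*(-1231/3) = -40623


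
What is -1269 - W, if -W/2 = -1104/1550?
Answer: -984579/775 ≈ -1270.4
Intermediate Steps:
W = 1104/775 (W = -(-2208)/1550 = -2*(-552/775) = 1104/775 ≈ 1.4245)
-1269 - W = -1269 - 1*1104/775 = -1269 - 1104/775 = -984579/775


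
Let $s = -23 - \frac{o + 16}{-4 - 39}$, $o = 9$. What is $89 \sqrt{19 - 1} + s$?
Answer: $- \frac{964}{43} + 267 \sqrt{2} \approx 355.18$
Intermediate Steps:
$s = - \frac{964}{43}$ ($s = -23 - \frac{9 + 16}{-4 - 39} = -23 - \frac{25}{-43} = -23 - 25 \left(- \frac{1}{43}\right) = -23 - - \frac{25}{43} = -23 + \frac{25}{43} = - \frac{964}{43} \approx -22.419$)
$89 \sqrt{19 - 1} + s = 89 \sqrt{19 - 1} - \frac{964}{43} = 89 \sqrt{18} - \frac{964}{43} = 89 \cdot 3 \sqrt{2} - \frac{964}{43} = 267 \sqrt{2} - \frac{964}{43} = - \frac{964}{43} + 267 \sqrt{2}$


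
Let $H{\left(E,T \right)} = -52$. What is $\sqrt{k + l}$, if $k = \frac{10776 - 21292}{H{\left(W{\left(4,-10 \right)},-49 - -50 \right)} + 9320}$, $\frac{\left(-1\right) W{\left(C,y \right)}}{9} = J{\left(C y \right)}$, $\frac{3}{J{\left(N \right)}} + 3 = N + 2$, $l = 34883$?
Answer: $\frac{\sqrt{187262910394}}{2317} \approx 186.77$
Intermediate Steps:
$J{\left(N \right)} = \frac{3}{-1 + N}$ ($J{\left(N \right)} = \frac{3}{-3 + \left(N + 2\right)} = \frac{3}{-3 + \left(2 + N\right)} = \frac{3}{-1 + N}$)
$W{\left(C,y \right)} = - \frac{27}{-1 + C y}$ ($W{\left(C,y \right)} = - 9 \frac{3}{-1 + C y} = - \frac{27}{-1 + C y}$)
$k = - \frac{2629}{2317}$ ($k = \frac{10776 - 21292}{-52 + 9320} = - \frac{10516}{9268} = \left(-10516\right) \frac{1}{9268} = - \frac{2629}{2317} \approx -1.1347$)
$\sqrt{k + l} = \sqrt{- \frac{2629}{2317} + 34883} = \sqrt{\frac{80821282}{2317}} = \frac{\sqrt{187262910394}}{2317}$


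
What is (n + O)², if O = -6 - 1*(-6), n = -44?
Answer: 1936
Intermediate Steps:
O = 0 (O = -6 + 6 = 0)
(n + O)² = (-44 + 0)² = (-44)² = 1936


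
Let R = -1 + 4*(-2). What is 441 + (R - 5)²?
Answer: 637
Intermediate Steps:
R = -9 (R = -1 - 8 = -9)
441 + (R - 5)² = 441 + (-9 - 5)² = 441 + (-14)² = 441 + 196 = 637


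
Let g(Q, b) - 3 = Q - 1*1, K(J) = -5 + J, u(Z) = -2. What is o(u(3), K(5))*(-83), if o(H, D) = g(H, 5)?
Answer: 0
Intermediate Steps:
g(Q, b) = 2 + Q (g(Q, b) = 3 + (Q - 1*1) = 3 + (Q - 1) = 3 + (-1 + Q) = 2 + Q)
o(H, D) = 2 + H
o(u(3), K(5))*(-83) = (2 - 2)*(-83) = 0*(-83) = 0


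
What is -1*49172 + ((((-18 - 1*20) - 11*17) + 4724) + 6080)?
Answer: -38593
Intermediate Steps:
-1*49172 + ((((-18 - 1*20) - 11*17) + 4724) + 6080) = -49172 + ((((-18 - 20) - 187) + 4724) + 6080) = -49172 + (((-38 - 187) + 4724) + 6080) = -49172 + ((-225 + 4724) + 6080) = -49172 + (4499 + 6080) = -49172 + 10579 = -38593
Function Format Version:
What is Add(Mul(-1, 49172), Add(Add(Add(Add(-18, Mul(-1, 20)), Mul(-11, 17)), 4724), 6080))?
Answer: -38593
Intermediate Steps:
Add(Mul(-1, 49172), Add(Add(Add(Add(-18, Mul(-1, 20)), Mul(-11, 17)), 4724), 6080)) = Add(-49172, Add(Add(Add(Add(-18, -20), -187), 4724), 6080)) = Add(-49172, Add(Add(Add(-38, -187), 4724), 6080)) = Add(-49172, Add(Add(-225, 4724), 6080)) = Add(-49172, Add(4499, 6080)) = Add(-49172, 10579) = -38593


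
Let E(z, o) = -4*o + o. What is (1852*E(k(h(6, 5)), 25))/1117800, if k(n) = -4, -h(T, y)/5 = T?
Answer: -463/3726 ≈ -0.12426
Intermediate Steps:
h(T, y) = -5*T
E(z, o) = -3*o
(1852*E(k(h(6, 5)), 25))/1117800 = (1852*(-3*25))/1117800 = (1852*(-75))*(1/1117800) = -138900*1/1117800 = -463/3726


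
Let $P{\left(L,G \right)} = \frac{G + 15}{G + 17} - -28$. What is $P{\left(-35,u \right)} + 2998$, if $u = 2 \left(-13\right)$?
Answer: $\frac{27245}{9} \approx 3027.2$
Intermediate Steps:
$u = -26$
$P{\left(L,G \right)} = 28 + \frac{15 + G}{17 + G}$ ($P{\left(L,G \right)} = \frac{15 + G}{17 + G} + 28 = 28 + \frac{15 + G}{17 + G}$)
$P{\left(-35,u \right)} + 2998 = \frac{491 + 29 \left(-26\right)}{17 - 26} + 2998 = \frac{491 - 754}{-9} + 2998 = \left(- \frac{1}{9}\right) \left(-263\right) + 2998 = \frac{263}{9} + 2998 = \frac{27245}{9}$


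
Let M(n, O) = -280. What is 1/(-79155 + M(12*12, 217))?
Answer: -1/79435 ≈ -1.2589e-5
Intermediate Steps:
1/(-79155 + M(12*12, 217)) = 1/(-79155 - 280) = 1/(-79435) = -1/79435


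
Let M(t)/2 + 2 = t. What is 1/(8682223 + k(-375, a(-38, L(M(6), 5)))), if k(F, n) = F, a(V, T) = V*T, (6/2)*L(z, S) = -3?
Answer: 1/8681848 ≈ 1.1518e-7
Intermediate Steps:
M(t) = -4 + 2*t
L(z, S) = -1 (L(z, S) = (⅓)*(-3) = -1)
a(V, T) = T*V
1/(8682223 + k(-375, a(-38, L(M(6), 5)))) = 1/(8682223 - 375) = 1/8681848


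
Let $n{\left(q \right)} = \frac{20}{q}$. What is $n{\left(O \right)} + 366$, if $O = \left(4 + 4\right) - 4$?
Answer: $371$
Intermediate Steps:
$O = 4$ ($O = 8 - 4 = 4$)
$n{\left(O \right)} + 366 = \frac{20}{4} + 366 = 20 \cdot \frac{1}{4} + 366 = 5 + 366 = 371$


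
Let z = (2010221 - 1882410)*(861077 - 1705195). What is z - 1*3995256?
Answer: -107891560954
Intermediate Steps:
z = -107887565698 (z = 127811*(-844118) = -107887565698)
z - 1*3995256 = -107887565698 - 1*3995256 = -107887565698 - 3995256 = -107891560954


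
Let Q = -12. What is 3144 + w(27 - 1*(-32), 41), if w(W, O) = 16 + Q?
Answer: 3148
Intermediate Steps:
w(W, O) = 4 (w(W, O) = 16 - 12 = 4)
3144 + w(27 - 1*(-32), 41) = 3144 + 4 = 3148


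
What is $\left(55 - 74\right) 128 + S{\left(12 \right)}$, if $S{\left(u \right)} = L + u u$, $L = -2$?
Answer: $-2290$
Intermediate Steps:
$S{\left(u \right)} = -2 + u^{2}$ ($S{\left(u \right)} = -2 + u u = -2 + u^{2}$)
$\left(55 - 74\right) 128 + S{\left(12 \right)} = \left(55 - 74\right) 128 - \left(2 - 12^{2}\right) = \left(55 - 74\right) 128 + \left(-2 + 144\right) = \left(-19\right) 128 + 142 = -2432 + 142 = -2290$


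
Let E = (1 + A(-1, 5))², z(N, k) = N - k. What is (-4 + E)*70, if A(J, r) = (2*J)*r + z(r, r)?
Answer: 5390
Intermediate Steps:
A(J, r) = 2*J*r (A(J, r) = (2*J)*r + (r - r) = 2*J*r + 0 = 2*J*r)
E = 81 (E = (1 + 2*(-1)*5)² = (1 - 10)² = (-9)² = 81)
(-4 + E)*70 = (-4 + 81)*70 = 77*70 = 5390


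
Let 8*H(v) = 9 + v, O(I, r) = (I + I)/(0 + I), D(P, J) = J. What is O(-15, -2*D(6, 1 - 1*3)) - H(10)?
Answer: -3/8 ≈ -0.37500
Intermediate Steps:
O(I, r) = 2 (O(I, r) = (2*I)/I = 2)
H(v) = 9/8 + v/8 (H(v) = (9 + v)/8 = 9/8 + v/8)
O(-15, -2*D(6, 1 - 1*3)) - H(10) = 2 - (9/8 + (⅛)*10) = 2 - (9/8 + 5/4) = 2 - 1*19/8 = 2 - 19/8 = -3/8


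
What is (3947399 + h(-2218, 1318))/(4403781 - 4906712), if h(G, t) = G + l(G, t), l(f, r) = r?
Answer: -3946499/502931 ≈ -7.8470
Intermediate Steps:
h(G, t) = G + t
(3947399 + h(-2218, 1318))/(4403781 - 4906712) = (3947399 + (-2218 + 1318))/(4403781 - 4906712) = (3947399 - 900)/(-502931) = 3946499*(-1/502931) = -3946499/502931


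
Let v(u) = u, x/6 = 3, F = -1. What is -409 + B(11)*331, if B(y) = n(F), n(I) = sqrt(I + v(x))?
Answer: -409 + 331*sqrt(17) ≈ 955.75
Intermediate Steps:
x = 18 (x = 6*3 = 18)
n(I) = sqrt(18 + I) (n(I) = sqrt(I + 18) = sqrt(18 + I))
B(y) = sqrt(17) (B(y) = sqrt(18 - 1) = sqrt(17))
-409 + B(11)*331 = -409 + sqrt(17)*331 = -409 + 331*sqrt(17)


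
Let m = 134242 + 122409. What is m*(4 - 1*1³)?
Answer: 769953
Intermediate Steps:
m = 256651
m*(4 - 1*1³) = 256651*(4 - 1*1³) = 256651*(4 - 1*1) = 256651*(4 - 1) = 256651*3 = 769953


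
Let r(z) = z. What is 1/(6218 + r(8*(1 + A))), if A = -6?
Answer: 1/6178 ≈ 0.00016186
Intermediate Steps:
1/(6218 + r(8*(1 + A))) = 1/(6218 + 8*(1 - 6)) = 1/(6218 + 8*(-5)) = 1/(6218 - 40) = 1/6178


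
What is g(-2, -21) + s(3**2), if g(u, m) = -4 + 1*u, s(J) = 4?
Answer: -2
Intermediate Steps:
g(u, m) = -4 + u
g(-2, -21) + s(3**2) = (-4 - 2) + 4 = -6 + 4 = -2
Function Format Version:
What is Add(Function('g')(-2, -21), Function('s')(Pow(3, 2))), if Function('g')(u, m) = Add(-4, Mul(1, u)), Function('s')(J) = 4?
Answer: -2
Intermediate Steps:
Function('g')(u, m) = Add(-4, u)
Add(Function('g')(-2, -21), Function('s')(Pow(3, 2))) = Add(Add(-4, -2), 4) = Add(-6, 4) = -2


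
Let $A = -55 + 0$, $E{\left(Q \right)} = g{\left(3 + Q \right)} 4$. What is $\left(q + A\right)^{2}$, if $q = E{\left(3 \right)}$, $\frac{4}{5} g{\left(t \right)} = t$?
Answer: $625$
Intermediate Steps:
$g{\left(t \right)} = \frac{5 t}{4}$
$E{\left(Q \right)} = 15 + 5 Q$ ($E{\left(Q \right)} = \frac{5 \left(3 + Q\right)}{4} \cdot 4 = \left(\frac{15}{4} + \frac{5 Q}{4}\right) 4 = 15 + 5 Q$)
$A = -55$
$q = 30$ ($q = 15 + 5 \cdot 3 = 15 + 15 = 30$)
$\left(q + A\right)^{2} = \left(30 - 55\right)^{2} = \left(-25\right)^{2} = 625$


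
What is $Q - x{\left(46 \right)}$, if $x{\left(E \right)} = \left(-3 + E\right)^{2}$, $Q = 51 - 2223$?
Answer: $-4021$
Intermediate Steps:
$Q = -2172$
$Q - x{\left(46 \right)} = -2172 - \left(-3 + 46\right)^{2} = -2172 - 43^{2} = -2172 - 1849 = -4021$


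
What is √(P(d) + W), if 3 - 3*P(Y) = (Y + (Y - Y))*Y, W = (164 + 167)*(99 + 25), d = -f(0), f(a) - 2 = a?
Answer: √369393/3 ≈ 202.59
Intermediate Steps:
f(a) = 2 + a
d = -2 (d = -(2 + 0) = -1*2 = -2)
W = 41044 (W = 331*124 = 41044)
P(Y) = 1 - Y²/3 (P(Y) = 1 - (Y + (Y - Y))*Y/3 = 1 - (Y + 0)*Y/3 = 1 - Y*Y/3 = 1 - Y²/3)
√(P(d) + W) = √((1 - ⅓*(-2)²) + 41044) = √((1 - ⅓*4) + 41044) = √((1 - 4/3) + 41044) = √(-⅓ + 41044) = √(123131/3) = √369393/3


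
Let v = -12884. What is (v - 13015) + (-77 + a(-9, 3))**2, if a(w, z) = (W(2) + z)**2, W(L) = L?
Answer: -23195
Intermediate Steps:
a(w, z) = (2 + z)**2
(v - 13015) + (-77 + a(-9, 3))**2 = (-12884 - 13015) + (-77 + (2 + 3)**2)**2 = -25899 + (-77 + 5**2)**2 = -25899 + (-77 + 25)**2 = -25899 + (-52)**2 = -25899 + 2704 = -23195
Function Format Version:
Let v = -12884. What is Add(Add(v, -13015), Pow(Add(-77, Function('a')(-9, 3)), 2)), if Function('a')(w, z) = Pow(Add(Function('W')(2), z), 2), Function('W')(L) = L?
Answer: -23195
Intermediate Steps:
Function('a')(w, z) = Pow(Add(2, z), 2)
Add(Add(v, -13015), Pow(Add(-77, Function('a')(-9, 3)), 2)) = Add(Add(-12884, -13015), Pow(Add(-77, Pow(Add(2, 3), 2)), 2)) = Add(-25899, Pow(Add(-77, Pow(5, 2)), 2)) = Add(-25899, Pow(Add(-77, 25), 2)) = Add(-25899, Pow(-52, 2)) = Add(-25899, 2704) = -23195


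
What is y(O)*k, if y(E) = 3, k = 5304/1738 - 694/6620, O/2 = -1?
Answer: 25429731/2876390 ≈ 8.8409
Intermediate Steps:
O = -2 (O = 2*(-1) = -2)
k = 8476577/2876390 (k = 5304*(1/1738) - 694*1/6620 = 2652/869 - 347/3310 = 8476577/2876390 ≈ 2.9469)
y(O)*k = 3*(8476577/2876390) = 25429731/2876390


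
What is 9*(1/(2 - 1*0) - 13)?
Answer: -225/2 ≈ -112.50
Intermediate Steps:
9*(1/(2 - 1*0) - 13) = 9*(1/(2 + 0) - 13) = 9*(1/2 - 13) = 9*(½ - 13) = 9*(-25/2) = -225/2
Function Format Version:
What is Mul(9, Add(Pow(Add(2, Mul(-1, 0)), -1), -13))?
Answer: Rational(-225, 2) ≈ -112.50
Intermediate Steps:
Mul(9, Add(Pow(Add(2, Mul(-1, 0)), -1), -13)) = Mul(9, Add(Pow(Add(2, 0), -1), -13)) = Mul(9, Add(Pow(2, -1), -13)) = Mul(9, Add(Rational(1, 2), -13)) = Mul(9, Rational(-25, 2)) = Rational(-225, 2)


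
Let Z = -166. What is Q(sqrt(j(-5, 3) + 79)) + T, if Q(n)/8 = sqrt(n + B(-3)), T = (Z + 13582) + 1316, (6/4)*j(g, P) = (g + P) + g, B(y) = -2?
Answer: 14732 + 8*sqrt(-18 + 3*sqrt(669))/3 ≈ 14753.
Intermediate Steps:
j(g, P) = 2*P/3 + 4*g/3 (j(g, P) = 2*((g + P) + g)/3 = 2*((P + g) + g)/3 = 2*(P + 2*g)/3 = 2*P/3 + 4*g/3)
T = 14732 (T = (-166 + 13582) + 1316 = 13416 + 1316 = 14732)
Q(n) = 8*sqrt(-2 + n) (Q(n) = 8*sqrt(n - 2) = 8*sqrt(-2 + n))
Q(sqrt(j(-5, 3) + 79)) + T = 8*sqrt(-2 + sqrt(((2/3)*3 + (4/3)*(-5)) + 79)) + 14732 = 8*sqrt(-2 + sqrt((2 - 20/3) + 79)) + 14732 = 8*sqrt(-2 + sqrt(-14/3 + 79)) + 14732 = 8*sqrt(-2 + sqrt(223/3)) + 14732 = 8*sqrt(-2 + sqrt(669)/3) + 14732 = 14732 + 8*sqrt(-2 + sqrt(669)/3)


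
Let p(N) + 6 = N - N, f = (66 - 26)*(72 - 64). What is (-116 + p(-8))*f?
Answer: -39040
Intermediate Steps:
f = 320 (f = 40*8 = 320)
p(N) = -6 (p(N) = -6 + (N - N) = -6 + 0 = -6)
(-116 + p(-8))*f = (-116 - 6)*320 = -122*320 = -39040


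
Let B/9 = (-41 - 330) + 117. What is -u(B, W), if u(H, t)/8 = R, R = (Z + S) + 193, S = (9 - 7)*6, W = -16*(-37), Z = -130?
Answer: -600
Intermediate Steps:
W = 592
S = 12 (S = 2*6 = 12)
B = -2286 (B = 9*((-41 - 330) + 117) = 9*(-371 + 117) = 9*(-254) = -2286)
R = 75 (R = (-130 + 12) + 193 = -118 + 193 = 75)
u(H, t) = 600 (u(H, t) = 8*75 = 600)
-u(B, W) = -1*600 = -600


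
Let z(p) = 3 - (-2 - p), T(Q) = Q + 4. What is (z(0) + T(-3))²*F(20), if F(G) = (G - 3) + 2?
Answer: 684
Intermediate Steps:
T(Q) = 4 + Q
F(G) = -1 + G (F(G) = (-3 + G) + 2 = -1 + G)
z(p) = 5 + p (z(p) = 3 + (2 + p) = 5 + p)
(z(0) + T(-3))²*F(20) = ((5 + 0) + (4 - 3))²*(-1 + 20) = (5 + 1)²*19 = 6²*19 = 36*19 = 684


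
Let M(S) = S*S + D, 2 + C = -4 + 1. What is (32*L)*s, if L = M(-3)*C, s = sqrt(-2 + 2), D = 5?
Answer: 0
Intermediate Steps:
C = -5 (C = -2 + (-4 + 1) = -2 - 3 = -5)
s = 0 (s = sqrt(0) = 0)
M(S) = 5 + S**2 (M(S) = S*S + 5 = S**2 + 5 = 5 + S**2)
L = -70 (L = (5 + (-3)**2)*(-5) = (5 + 9)*(-5) = 14*(-5) = -70)
(32*L)*s = (32*(-70))*0 = -2240*0 = 0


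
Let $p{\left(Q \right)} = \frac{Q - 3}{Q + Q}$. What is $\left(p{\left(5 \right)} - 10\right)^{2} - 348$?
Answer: $- \frac{6299}{25} \approx -251.96$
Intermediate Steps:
$p{\left(Q \right)} = \frac{-3 + Q}{2 Q}$
$\left(p{\left(5 \right)} - 10\right)^{2} - 348 = \left(\frac{-3 + 5}{2 \cdot 5} - 10\right)^{2} - 348 = \left(\frac{1}{2} \cdot \frac{1}{5} \cdot 2 - 10\right)^{2} - 348 = \left(\frac{1}{5} - 10\right)^{2} - 348 = \left(- \frac{49}{5}\right)^{2} - 348 = \frac{2401}{25} - 348 = - \frac{6299}{25}$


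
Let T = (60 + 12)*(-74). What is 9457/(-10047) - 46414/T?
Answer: 69322427/8921736 ≈ 7.7701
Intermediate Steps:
T = -5328 (T = 72*(-74) = -5328)
9457/(-10047) - 46414/T = 9457/(-10047) - 46414/(-5328) = 9457*(-1/10047) - 46414*(-1/5328) = -9457/10047 + 23207/2664 = 69322427/8921736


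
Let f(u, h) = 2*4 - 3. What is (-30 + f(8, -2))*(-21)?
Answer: 525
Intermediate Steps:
f(u, h) = 5 (f(u, h) = 8 - 3 = 5)
(-30 + f(8, -2))*(-21) = (-30 + 5)*(-21) = -25*(-21) = 525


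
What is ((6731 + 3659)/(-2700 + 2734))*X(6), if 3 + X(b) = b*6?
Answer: 171435/17 ≈ 10084.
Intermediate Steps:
X(b) = -3 + 6*b (X(b) = -3 + b*6 = -3 + 6*b)
((6731 + 3659)/(-2700 + 2734))*X(6) = ((6731 + 3659)/(-2700 + 2734))*(-3 + 6*6) = (10390/34)*(-3 + 36) = (10390*(1/34))*33 = (5195/17)*33 = 171435/17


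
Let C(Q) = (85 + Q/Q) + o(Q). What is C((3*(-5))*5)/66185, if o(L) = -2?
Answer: 12/9455 ≈ 0.0012692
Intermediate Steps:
C(Q) = 84 (C(Q) = (85 + Q/Q) - 2 = (85 + 1) - 2 = 86 - 2 = 84)
C((3*(-5))*5)/66185 = 84/66185 = 84*(1/66185) = 12/9455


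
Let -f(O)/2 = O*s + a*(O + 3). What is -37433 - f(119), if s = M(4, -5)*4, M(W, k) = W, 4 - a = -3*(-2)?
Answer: -34113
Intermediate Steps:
a = -2 (a = 4 - (-3)*(-2) = 4 - 1*6 = 4 - 6 = -2)
s = 16 (s = 4*4 = 16)
f(O) = 12 - 28*O (f(O) = -2*(O*16 - 2*(O + 3)) = -2*(16*O - 2*(3 + O)) = -2*(16*O + (-6 - 2*O)) = -2*(-6 + 14*O) = 12 - 28*O)
-37433 - f(119) = -37433 - (12 - 28*119) = -37433 - (12 - 3332) = -37433 - 1*(-3320) = -37433 + 3320 = -34113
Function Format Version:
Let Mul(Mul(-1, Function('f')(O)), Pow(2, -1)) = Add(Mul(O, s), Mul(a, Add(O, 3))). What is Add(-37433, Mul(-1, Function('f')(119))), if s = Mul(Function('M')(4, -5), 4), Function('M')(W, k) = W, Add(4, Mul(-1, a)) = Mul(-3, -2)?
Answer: -34113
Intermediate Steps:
a = -2 (a = Add(4, Mul(-1, Mul(-3, -2))) = Add(4, Mul(-1, 6)) = Add(4, -6) = -2)
s = 16 (s = Mul(4, 4) = 16)
Function('f')(O) = Add(12, Mul(-28, O)) (Function('f')(O) = Mul(-2, Add(Mul(O, 16), Mul(-2, Add(O, 3)))) = Mul(-2, Add(Mul(16, O), Mul(-2, Add(3, O)))) = Mul(-2, Add(Mul(16, O), Add(-6, Mul(-2, O)))) = Mul(-2, Add(-6, Mul(14, O))) = Add(12, Mul(-28, O)))
Add(-37433, Mul(-1, Function('f')(119))) = Add(-37433, Mul(-1, Add(12, Mul(-28, 119)))) = Add(-37433, Mul(-1, Add(12, -3332))) = Add(-37433, Mul(-1, -3320)) = Add(-37433, 3320) = -34113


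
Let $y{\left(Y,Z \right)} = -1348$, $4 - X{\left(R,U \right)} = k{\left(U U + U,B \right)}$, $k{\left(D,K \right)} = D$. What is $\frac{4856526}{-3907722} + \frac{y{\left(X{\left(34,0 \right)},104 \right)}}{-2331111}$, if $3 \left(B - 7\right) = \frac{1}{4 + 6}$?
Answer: $- \frac{110939544815}{89307193521} \approx -1.2422$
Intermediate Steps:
$B = \frac{211}{30}$ ($B = 7 + \frac{1}{3 \left(4 + 6\right)} = 7 + \frac{1}{3 \cdot 10} = 7 + \frac{1}{3} \cdot \frac{1}{10} = 7 + \frac{1}{30} = \frac{211}{30} \approx 7.0333$)
$X{\left(R,U \right)} = 4 - U - U^{2}$ ($X{\left(R,U \right)} = 4 - \left(U U + U\right) = 4 - \left(U^{2} + U\right) = 4 - \left(U + U^{2}\right) = 4 - U - U^{2}$)
$\frac{4856526}{-3907722} + \frac{y{\left(X{\left(34,0 \right)},104 \right)}}{-2331111} = \frac{4856526}{-3907722} - \frac{1348}{-2331111} = 4856526 \left(- \frac{1}{3907722}\right) - - \frac{1348}{2331111} = - \frac{47613}{38311} + \frac{1348}{2331111} = - \frac{110939544815}{89307193521}$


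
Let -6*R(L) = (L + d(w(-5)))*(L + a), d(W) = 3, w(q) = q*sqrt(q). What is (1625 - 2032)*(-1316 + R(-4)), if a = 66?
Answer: 1594219/3 ≈ 5.3141e+5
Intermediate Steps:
w(q) = q**(3/2)
R(L) = -(3 + L)*(66 + L)/6 (R(L) = -(L + 3)*(L + 66)/6 = -(3 + L)*(66 + L)/6)
(1625 - 2032)*(-1316 + R(-4)) = (1625 - 2032)*(-1316 + (-33 - 23/2*(-4) - 1/6*(-4)**2)) = -407*(-1316 + (-33 + 46 - 1/6*16)) = -407*(-1316 + (-33 + 46 - 8/3)) = -407*(-1316 + 31/3) = -407*(-3917/3) = 1594219/3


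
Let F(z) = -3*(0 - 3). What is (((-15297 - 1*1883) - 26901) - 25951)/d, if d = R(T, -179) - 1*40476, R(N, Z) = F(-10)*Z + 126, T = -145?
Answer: 23344/13987 ≈ 1.6690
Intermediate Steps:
F(z) = 9 (F(z) = -3*(-3) = 9)
R(N, Z) = 126 + 9*Z (R(N, Z) = 9*Z + 126 = 126 + 9*Z)
d = -41961 (d = (126 + 9*(-179)) - 1*40476 = (126 - 1611) - 40476 = -1485 - 40476 = -41961)
(((-15297 - 1*1883) - 26901) - 25951)/d = (((-15297 - 1*1883) - 26901) - 25951)/(-41961) = (((-15297 - 1883) - 26901) - 25951)*(-1/41961) = ((-17180 - 26901) - 25951)*(-1/41961) = (-44081 - 25951)*(-1/41961) = -70032*(-1/41961) = 23344/13987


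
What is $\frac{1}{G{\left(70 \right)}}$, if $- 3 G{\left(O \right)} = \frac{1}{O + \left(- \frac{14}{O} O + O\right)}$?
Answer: $-378$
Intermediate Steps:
$G{\left(O \right)} = - \frac{1}{3 \left(-14 + 2 O\right)}$ ($G{\left(O \right)} = - \frac{1}{3 \left(O + \left(- \frac{14}{O} O + O\right)\right)} = - \frac{1}{3 \left(O + \left(-14 + O\right)\right)} = - \frac{1}{3 \left(-14 + 2 O\right)}$)
$\frac{1}{G{\left(70 \right)}} = \frac{1}{\left(-1\right) \frac{1}{-42 + 6 \cdot 70}} = \frac{1}{\left(-1\right) \frac{1}{-42 + 420}} = \frac{1}{\left(-1\right) \frac{1}{378}} = \frac{1}{- \frac{1}{378}} = -378$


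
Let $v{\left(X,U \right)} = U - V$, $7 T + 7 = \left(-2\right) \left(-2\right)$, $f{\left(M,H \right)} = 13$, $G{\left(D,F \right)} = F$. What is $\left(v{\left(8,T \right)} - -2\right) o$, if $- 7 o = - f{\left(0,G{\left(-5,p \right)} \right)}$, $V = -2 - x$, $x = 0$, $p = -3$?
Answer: $\frac{325}{49} \approx 6.6327$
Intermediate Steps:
$T = - \frac{3}{7}$ ($T = -1 + \frac{\left(-2\right) \left(-2\right)}{7} = -1 + \frac{1}{7} \cdot 4 = -1 + \frac{4}{7} = - \frac{3}{7} \approx -0.42857$)
$V = -2$ ($V = -2 - 0 = -2 + 0 = -2$)
$v{\left(X,U \right)} = 2 + U$ ($v{\left(X,U \right)} = U - -2 = U + 2 = 2 + U$)
$o = \frac{13}{7}$ ($o = - \frac{\left(-1\right) 13}{7} = \left(- \frac{1}{7}\right) \left(-13\right) = \frac{13}{7} \approx 1.8571$)
$\left(v{\left(8,T \right)} - -2\right) o = \left(\left(2 - \frac{3}{7}\right) - -2\right) \frac{13}{7} = \left(\frac{11}{7} + 2\right) \frac{13}{7} = \frac{25}{7} \cdot \frac{13}{7} = \frac{325}{49}$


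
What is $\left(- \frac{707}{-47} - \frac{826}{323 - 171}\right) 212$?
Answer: $\frac{1819013}{893} \approx 2037.0$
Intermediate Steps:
$\left(- \frac{707}{-47} - \frac{826}{323 - 171}\right) 212 = \left(\left(-707\right) \left(- \frac{1}{47}\right) - \frac{826}{152}\right) 212 = \left(\frac{707}{47} - \frac{413}{76}\right) 212 = \frac{34321}{3572} \cdot 212 = \frac{1819013}{893}$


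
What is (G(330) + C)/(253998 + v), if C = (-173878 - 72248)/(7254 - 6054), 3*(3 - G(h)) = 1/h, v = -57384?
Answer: -4001699/3892957200 ≈ -0.0010279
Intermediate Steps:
G(h) = 3 - 1/(3*h)
C = -41021/200 (C = -246126/1200 = -246126*1/1200 = -41021/200 ≈ -205.10)
(G(330) + C)/(253998 + v) = ((3 - 1/3/330) - 41021/200)/(253998 - 57384) = ((3 - 1/3*1/330) - 41021/200)/196614 = ((3 - 1/990) - 41021/200)*(1/196614) = (2969/990 - 41021/200)*(1/196614) = -4001699/19800*1/196614 = -4001699/3892957200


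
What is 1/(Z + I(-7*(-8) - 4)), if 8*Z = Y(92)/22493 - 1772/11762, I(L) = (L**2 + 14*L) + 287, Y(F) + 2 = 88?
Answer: 132281333/491951849548 ≈ 0.00026889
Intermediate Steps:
Y(F) = 86 (Y(F) = -2 + 88 = 86)
I(L) = 287 + L**2 + 14*L
Z = -2427879/132281333 (Z = (86/22493 - 1772/11762)/8 = (86*(1/22493) - 1772*1/11762)/8 = (86/22493 - 886/5881)/8 = (1/8)*(-19423032/132281333) = -2427879/132281333 ≈ -0.018354)
1/(Z + I(-7*(-8) - 4)) = 1/(-2427879/132281333 + (287 + (-7*(-8) - 4)**2 + 14*(-7*(-8) - 4))) = 1/(-2427879/132281333 + (287 + (56 - 4)**2 + 14*(56 - 4))) = 1/(-2427879/132281333 + (287 + 52**2 + 14*52)) = 1/(-2427879/132281333 + (287 + 2704 + 728)) = 1/(-2427879/132281333 + 3719) = 1/(491951849548/132281333) = 132281333/491951849548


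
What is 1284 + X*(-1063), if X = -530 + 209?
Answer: 342507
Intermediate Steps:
X = -321
1284 + X*(-1063) = 1284 - 321*(-1063) = 1284 + 341223 = 342507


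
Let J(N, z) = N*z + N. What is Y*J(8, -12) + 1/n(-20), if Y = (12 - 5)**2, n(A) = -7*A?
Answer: -603679/140 ≈ -4312.0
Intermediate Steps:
J(N, z) = N + N*z
Y = 49 (Y = 7**2 = 49)
Y*J(8, -12) + 1/n(-20) = 49*(8*(1 - 12)) + 1/(-7*(-20)) = 49*(8*(-11)) + 1/140 = 49*(-88) + 1/140 = -4312 + 1/140 = -603679/140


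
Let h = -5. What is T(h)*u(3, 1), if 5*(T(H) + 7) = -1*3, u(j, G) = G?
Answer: -38/5 ≈ -7.6000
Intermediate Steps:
T(H) = -38/5 (T(H) = -7 + (-1*3)/5 = -7 + (⅕)*(-3) = -7 - ⅗ = -38/5)
T(h)*u(3, 1) = -38/5*1 = -38/5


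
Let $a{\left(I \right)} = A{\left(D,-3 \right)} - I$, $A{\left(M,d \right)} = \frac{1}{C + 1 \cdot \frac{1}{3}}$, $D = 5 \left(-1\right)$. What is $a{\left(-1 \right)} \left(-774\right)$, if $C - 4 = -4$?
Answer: $-3096$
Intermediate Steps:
$C = 0$ ($C = 4 - 4 = 0$)
$D = -5$
$A{\left(M,d \right)} = 3$ ($A{\left(M,d \right)} = \frac{1}{0 + 1 \cdot \frac{1}{3}} = \frac{1}{0 + \frac{1}{3}} = \frac{1}{\frac{1}{3}} = 3$)
$a{\left(I \right)} = 3 - I$
$a{\left(-1 \right)} \left(-774\right) = \left(3 - -1\right) \left(-774\right) = \left(3 + 1\right) \left(-774\right) = 4 \left(-774\right) = -3096$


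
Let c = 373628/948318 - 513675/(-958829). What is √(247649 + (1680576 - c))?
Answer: 2*√99638648238727042689905098746/454637399811 ≈ 1388.6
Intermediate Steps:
c = 422686305131/454637399811 (c = 373628*(1/948318) - 513675*(-1/958829) = 186814/474159 + 513675/958829 = 422686305131/454637399811 ≈ 0.92972)
√(247649 + (1680576 - c)) = √(247649 + (1680576 - 1*422686305131/454637399811)) = √(247649 + (1680576 - 422686305131/454637399811)) = √(247649 + 764052280138466005/454637399811) = √(876642777564260344/454637399811) = 2*√99638648238727042689905098746/454637399811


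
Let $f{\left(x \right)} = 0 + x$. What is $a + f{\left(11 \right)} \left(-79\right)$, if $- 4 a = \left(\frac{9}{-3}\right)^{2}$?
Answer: $- \frac{3485}{4} \approx -871.25$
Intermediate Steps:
$f{\left(x \right)} = x$
$a = - \frac{9}{4}$ ($a = - \frac{\left(\frac{9}{-3}\right)^{2}}{4} = - \frac{\left(9 \left(- \frac{1}{3}\right)\right)^{2}}{4} = - \frac{\left(-3\right)^{2}}{4} = \left(- \frac{1}{4}\right) 9 = - \frac{9}{4} \approx -2.25$)
$a + f{\left(11 \right)} \left(-79\right) = - \frac{9}{4} + 11 \left(-79\right) = - \frac{9}{4} - 869 = - \frac{3485}{4}$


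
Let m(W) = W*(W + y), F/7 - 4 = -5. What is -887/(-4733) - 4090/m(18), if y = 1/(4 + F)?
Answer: -9537952/752547 ≈ -12.674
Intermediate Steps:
F = -7 (F = 28 + 7*(-5) = 28 - 35 = -7)
y = -⅓ (y = 1/(4 - 7) = 1/(-3) = -⅓ ≈ -0.33333)
m(W) = W*(-⅓ + W) (m(W) = W*(W - ⅓) = W*(-⅓ + W))
-887/(-4733) - 4090/m(18) = -887/(-4733) - 4090*1/(18*(-⅓ + 18)) = -887*(-1/4733) - 4090/(18*(53/3)) = 887/4733 - 4090/318 = 887/4733 - 4090*1/318 = 887/4733 - 2045/159 = -9537952/752547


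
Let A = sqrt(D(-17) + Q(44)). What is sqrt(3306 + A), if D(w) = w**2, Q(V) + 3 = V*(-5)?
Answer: sqrt(3306 + sqrt(66)) ≈ 57.568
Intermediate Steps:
Q(V) = -3 - 5*V (Q(V) = -3 + V*(-5) = -3 - 5*V)
A = sqrt(66) (A = sqrt((-17)**2 + (-3 - 5*44)) = sqrt(289 + (-3 - 220)) = sqrt(289 - 223) = sqrt(66) ≈ 8.1240)
sqrt(3306 + A) = sqrt(3306 + sqrt(66))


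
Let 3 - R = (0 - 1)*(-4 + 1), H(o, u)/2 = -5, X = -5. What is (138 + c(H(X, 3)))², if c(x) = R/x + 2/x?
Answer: 474721/25 ≈ 18989.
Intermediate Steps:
H(o, u) = -10 (H(o, u) = 2*(-5) = -10)
R = 0 (R = 3 - (0 - 1)*(-4 + 1) = 3 - (-1)*(-3) = 3 - 1*3 = 3 - 3 = 0)
c(x) = 2/x (c(x) = 0/x + 2/x = 0 + 2/x = 2/x)
(138 + c(H(X, 3)))² = (138 + 2/(-10))² = (138 + 2*(-⅒))² = (138 - ⅕)² = (689/5)² = 474721/25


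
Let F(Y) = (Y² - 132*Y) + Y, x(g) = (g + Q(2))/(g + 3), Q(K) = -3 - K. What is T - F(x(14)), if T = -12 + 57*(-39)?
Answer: -625953/289 ≈ -2165.9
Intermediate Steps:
x(g) = (-5 + g)/(3 + g) (x(g) = (g + (-3 - 1*2))/(g + 3) = (g + (-3 - 2))/(3 + g) = (g - 5)/(3 + g) = (-5 + g)/(3 + g))
F(Y) = Y² - 131*Y
T = -2235 (T = -12 - 2223 = -2235)
T - F(x(14)) = -2235 - (-5 + 14)/(3 + 14)*(-131 + (-5 + 14)/(3 + 14)) = -2235 - 9/17*(-131 + 9/17) = -2235 - (1/17)*9*(-131 + (1/17)*9) = -2235 - 9*(-131 + 9/17)/17 = -2235 - 9*(-2218)/(17*17) = -2235 - 1*(-19962/289) = -2235 + 19962/289 = -625953/289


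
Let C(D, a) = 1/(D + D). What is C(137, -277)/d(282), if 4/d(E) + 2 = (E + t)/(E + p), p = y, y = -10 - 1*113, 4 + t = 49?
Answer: 3/58088 ≈ 5.1646e-5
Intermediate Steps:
t = 45 (t = -4 + 49 = 45)
y = -123 (y = -10 - 113 = -123)
p = -123
d(E) = 4/(-2 + (45 + E)/(-123 + E)) (d(E) = 4/(-2 + (E + 45)/(E - 123)) = 4/(-2 + (45 + E)/(-123 + E)))
C(D, a) = 1/(2*D)
C(137, -277)/d(282) = ((1/2)/137)/((4*(123 - 1*282)/(-291 + 282))) = ((1/2)*(1/137))/((4*(123 - 282)/(-9))) = 1/(274*((4*(-1/9)*(-159)))) = 1/(274*(212/3)) = (1/274)*(3/212) = 3/58088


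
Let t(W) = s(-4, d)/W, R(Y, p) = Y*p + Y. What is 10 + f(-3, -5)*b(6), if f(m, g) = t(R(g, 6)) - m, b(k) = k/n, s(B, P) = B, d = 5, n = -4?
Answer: 373/70 ≈ 5.3286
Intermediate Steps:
b(k) = -k/4 (b(k) = k/(-4) = k*(-¼) = -k/4)
R(Y, p) = Y + Y*p
t(W) = -4/W
f(m, g) = -m - 4/(7*g) (f(m, g) = -4*1/(g*(1 + 6)) - m = -4*1/(7*g) - m = -4/(7*g) - m = -m - 4/(7*g))
10 + f(-3, -5)*b(6) = 10 + (-1*(-3) - 4/7/(-5))*(-¼*6) = 10 + (3 - 4/7*(-⅕))*(-3/2) = 10 + (3 + 4/35)*(-3/2) = 10 + (109/35)*(-3/2) = 10 - 327/70 = 373/70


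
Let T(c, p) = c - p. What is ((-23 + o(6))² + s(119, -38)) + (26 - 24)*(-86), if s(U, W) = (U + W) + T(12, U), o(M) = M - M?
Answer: 331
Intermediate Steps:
o(M) = 0
s(U, W) = 12 + W (s(U, W) = (U + W) + (12 - U) = 12 + W)
((-23 + o(6))² + s(119, -38)) + (26 - 24)*(-86) = ((-23 + 0)² + (12 - 38)) + (26 - 24)*(-86) = ((-23)² - 26) + 2*(-86) = (529 - 26) - 172 = 503 - 172 = 331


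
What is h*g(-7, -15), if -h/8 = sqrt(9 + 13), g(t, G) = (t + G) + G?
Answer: 296*sqrt(22) ≈ 1388.4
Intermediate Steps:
g(t, G) = t + 2*G (g(t, G) = (G + t) + G = t + 2*G)
h = -8*sqrt(22) (h = -8*sqrt(9 + 13) = -8*sqrt(22) ≈ -37.523)
h*g(-7, -15) = (-8*sqrt(22))*(-7 + 2*(-15)) = (-8*sqrt(22))*(-7 - 30) = -8*sqrt(22)*(-37) = 296*sqrt(22)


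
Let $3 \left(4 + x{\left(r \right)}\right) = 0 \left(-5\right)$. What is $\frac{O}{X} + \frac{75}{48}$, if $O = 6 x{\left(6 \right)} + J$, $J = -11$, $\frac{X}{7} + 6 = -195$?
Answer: $\frac{5105}{3216} \approx 1.5874$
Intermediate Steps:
$x{\left(r \right)} = -4$ ($x{\left(r \right)} = -4 + \frac{0 \left(-5\right)}{3} = -4 + \frac{1}{3} \cdot 0 = -4 + 0 = -4$)
$X = -1407$ ($X = -42 + 7 \left(-195\right) = -42 - 1365 = -1407$)
$O = -35$ ($O = 6 \left(-4\right) - 11 = -24 - 11 = -35$)
$\frac{O}{X} + \frac{75}{48} = - \frac{35}{-1407} + \frac{75}{48} = \left(-35\right) \left(- \frac{1}{1407}\right) + 75 \cdot \frac{1}{48} = \frac{5}{201} + \frac{25}{16} = \frac{5105}{3216}$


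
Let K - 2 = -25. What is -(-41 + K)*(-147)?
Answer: -9408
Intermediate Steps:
K = -23 (K = 2 - 25 = -23)
-(-41 + K)*(-147) = -(-41 - 23)*(-147) = -(-64)*(-147) = -1*9408 = -9408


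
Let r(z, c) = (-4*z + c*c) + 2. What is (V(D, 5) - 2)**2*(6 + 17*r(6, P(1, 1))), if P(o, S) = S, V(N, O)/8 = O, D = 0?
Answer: -506844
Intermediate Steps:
V(N, O) = 8*O
r(z, c) = 2 + c**2 - 4*z (r(z, c) = (-4*z + c**2) + 2 = (c**2 - 4*z) + 2 = 2 + c**2 - 4*z)
(V(D, 5) - 2)**2*(6 + 17*r(6, P(1, 1))) = (8*5 - 2)**2*(6 + 17*(2 + 1**2 - 4*6)) = (40 - 2)**2*(6 + 17*(2 + 1 - 24)) = 38**2*(6 + 17*(-21)) = 1444*(6 - 357) = 1444*(-351) = -506844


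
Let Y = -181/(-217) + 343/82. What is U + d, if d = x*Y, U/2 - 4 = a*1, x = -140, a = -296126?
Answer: -753634854/1271 ≈ -5.9295e+5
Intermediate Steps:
Y = 89273/17794 (Y = -181*(-1/217) + 343*(1/82) = 181/217 + 343/82 = 89273/17794 ≈ 5.0170)
U = -592244 (U = 8 + 2*(-296126*1) = 8 + 2*(-296126) = 8 - 592252 = -592244)
d = -892730/1271 (d = -140*89273/17794 = -892730/1271 ≈ -702.38)
U + d = -592244 - 892730/1271 = -753634854/1271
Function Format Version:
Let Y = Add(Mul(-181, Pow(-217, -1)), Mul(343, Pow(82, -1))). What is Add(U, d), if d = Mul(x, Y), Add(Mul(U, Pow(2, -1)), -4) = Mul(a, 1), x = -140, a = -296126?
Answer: Rational(-753634854, 1271) ≈ -5.9295e+5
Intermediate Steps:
Y = Rational(89273, 17794) (Y = Add(Mul(-181, Rational(-1, 217)), Mul(343, Rational(1, 82))) = Add(Rational(181, 217), Rational(343, 82)) = Rational(89273, 17794) ≈ 5.0170)
U = -592244 (U = Add(8, Mul(2, Mul(-296126, 1))) = Add(8, Mul(2, -296126)) = Add(8, -592252) = -592244)
d = Rational(-892730, 1271) (d = Mul(-140, Rational(89273, 17794)) = Rational(-892730, 1271) ≈ -702.38)
Add(U, d) = Add(-592244, Rational(-892730, 1271)) = Rational(-753634854, 1271)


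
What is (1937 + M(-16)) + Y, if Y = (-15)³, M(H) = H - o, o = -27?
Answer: -1427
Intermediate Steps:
M(H) = 27 + H (M(H) = H - 1*(-27) = H + 27 = 27 + H)
Y = -3375
(1937 + M(-16)) + Y = (1937 + (27 - 16)) - 3375 = (1937 + 11) - 3375 = 1948 - 3375 = -1427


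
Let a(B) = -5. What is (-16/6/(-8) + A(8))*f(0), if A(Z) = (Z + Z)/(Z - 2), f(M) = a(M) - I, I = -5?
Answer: 0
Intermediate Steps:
f(M) = 0 (f(M) = -5 - 1*(-5) = -5 + 5 = 0)
A(Z) = 2*Z/(-2 + Z) (A(Z) = (2*Z)/(-2 + Z) = 2*Z/(-2 + Z))
(-16/6/(-8) + A(8))*f(0) = (-16/6/(-8) + 2*8/(-2 + 8))*0 = (-16*⅙*(-⅛) + 2*8/6)*0 = (-8/3*(-⅛) + 2*8*(⅙))*0 = (⅓ + 8/3)*0 = 3*0 = 0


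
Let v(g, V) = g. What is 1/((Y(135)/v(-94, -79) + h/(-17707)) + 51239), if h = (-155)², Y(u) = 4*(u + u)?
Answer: 832229/42631890776 ≈ 1.9521e-5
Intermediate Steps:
Y(u) = 8*u (Y(u) = 4*(2*u) = 8*u)
h = 24025
1/((Y(135)/v(-94, -79) + h/(-17707)) + 51239) = 1/(((8*135)/(-94) + 24025/(-17707)) + 51239) = 1/((1080*(-1/94) + 24025*(-1/17707)) + 51239) = 1/((-540/47 - 24025/17707) + 51239) = 1/(-10690955/832229 + 51239) = 1/(42631890776/832229) = 832229/42631890776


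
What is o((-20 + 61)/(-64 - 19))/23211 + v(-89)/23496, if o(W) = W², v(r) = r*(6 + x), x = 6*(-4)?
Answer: 479775701/7035625476 ≈ 0.068192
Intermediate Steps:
x = -24
v(r) = -18*r (v(r) = r*(6 - 24) = r*(-18) = -18*r)
o((-20 + 61)/(-64 - 19))/23211 + v(-89)/23496 = ((-20 + 61)/(-64 - 19))²/23211 - 18*(-89)/23496 = (41/(-83))²*(1/23211) + 1602*(1/23496) = (41*(-1/83))²*(1/23211) + 3/44 = (-41/83)²*(1/23211) + 3/44 = (1681/6889)*(1/23211) + 3/44 = 1681/159900579 + 3/44 = 479775701/7035625476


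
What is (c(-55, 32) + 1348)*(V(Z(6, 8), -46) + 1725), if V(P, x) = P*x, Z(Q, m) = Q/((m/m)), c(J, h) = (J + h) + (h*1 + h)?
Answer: 2012661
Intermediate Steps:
c(J, h) = J + 3*h (c(J, h) = (J + h) + (h + h) = (J + h) + 2*h = J + 3*h)
Z(Q, m) = Q (Z(Q, m) = Q/1 = Q*1 = Q)
(c(-55, 32) + 1348)*(V(Z(6, 8), -46) + 1725) = ((-55 + 3*32) + 1348)*(6*(-46) + 1725) = ((-55 + 96) + 1348)*(-276 + 1725) = (41 + 1348)*1449 = 1389*1449 = 2012661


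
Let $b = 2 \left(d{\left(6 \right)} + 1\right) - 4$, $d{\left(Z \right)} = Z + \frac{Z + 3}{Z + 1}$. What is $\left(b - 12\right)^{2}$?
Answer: $\frac{16}{49} \approx 0.32653$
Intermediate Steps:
$d{\left(Z \right)} = Z + \frac{3 + Z}{1 + Z}$
$b = \frac{88}{7}$ ($b = 2 \left(\frac{3 + 6^{2} + 2 \cdot 6}{1 + 6} + 1\right) - 4 = 2 \left(\frac{3 + 36 + 12}{7} + 1\right) - 4 = 2 \left(\frac{1}{7} \cdot 51 + 1\right) - 4 = 2 \left(\frac{51}{7} + 1\right) - 4 = 2 \cdot \frac{58}{7} - 4 = \frac{116}{7} - 4 = \frac{88}{7} \approx 12.571$)
$\left(b - 12\right)^{2} = \left(\frac{88}{7} - 12\right)^{2} = \left(\frac{4}{7}\right)^{2} = \frac{16}{49}$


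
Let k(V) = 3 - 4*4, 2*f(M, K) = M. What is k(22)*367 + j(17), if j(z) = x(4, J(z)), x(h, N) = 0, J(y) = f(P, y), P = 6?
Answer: -4771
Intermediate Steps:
f(M, K) = M/2
J(y) = 3 (J(y) = (½)*6 = 3)
k(V) = -13 (k(V) = 3 - 16 = -13)
j(z) = 0
k(22)*367 + j(17) = -13*367 + 0 = -4771 + 0 = -4771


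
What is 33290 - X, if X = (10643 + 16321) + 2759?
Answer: 3567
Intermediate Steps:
X = 29723 (X = 26964 + 2759 = 29723)
33290 - X = 33290 - 1*29723 = 33290 - 29723 = 3567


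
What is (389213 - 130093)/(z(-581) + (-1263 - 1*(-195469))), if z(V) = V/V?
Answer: 259120/194207 ≈ 1.3342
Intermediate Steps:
z(V) = 1
(389213 - 130093)/(z(-581) + (-1263 - 1*(-195469))) = (389213 - 130093)/(1 + (-1263 - 1*(-195469))) = 259120/(1 + (-1263 + 195469)) = 259120/(1 + 194206) = 259120/194207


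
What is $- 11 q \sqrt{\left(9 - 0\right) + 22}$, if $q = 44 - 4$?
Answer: $- 440 \sqrt{31} \approx -2449.8$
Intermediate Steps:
$q = 40$ ($q = 44 - 4 = 40$)
$- 11 q \sqrt{\left(9 - 0\right) + 22} = \left(-11\right) 40 \sqrt{\left(9 - 0\right) + 22} = - 440 \sqrt{\left(9 + 0\right) + 22} = - 440 \sqrt{9 + 22} = - 440 \sqrt{31}$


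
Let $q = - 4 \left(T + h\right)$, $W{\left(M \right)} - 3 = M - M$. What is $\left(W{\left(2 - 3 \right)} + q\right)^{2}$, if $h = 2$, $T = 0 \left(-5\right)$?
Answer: $25$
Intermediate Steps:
$T = 0$
$W{\left(M \right)} = 3$ ($W{\left(M \right)} = 3 + \left(M - M\right) = 3 + 0 = 3$)
$q = -8$ ($q = - 4 \left(0 + 2\right) = \left(-4\right) 2 = -8$)
$\left(W{\left(2 - 3 \right)} + q\right)^{2} = \left(3 - 8\right)^{2} = \left(-5\right)^{2} = 25$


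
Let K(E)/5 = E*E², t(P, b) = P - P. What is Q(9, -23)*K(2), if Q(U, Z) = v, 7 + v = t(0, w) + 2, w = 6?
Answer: -200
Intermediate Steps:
t(P, b) = 0
K(E) = 5*E³ (K(E) = 5*(E*E²) = 5*E³)
v = -5 (v = -7 + (0 + 2) = -7 + 2 = -5)
Q(U, Z) = -5
Q(9, -23)*K(2) = -25*2³ = -25*8 = -5*40 = -200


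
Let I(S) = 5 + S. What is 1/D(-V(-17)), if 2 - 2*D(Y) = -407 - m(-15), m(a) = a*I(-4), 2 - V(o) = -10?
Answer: 1/197 ≈ 0.0050761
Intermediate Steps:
V(o) = 12 (V(o) = 2 - 1*(-10) = 2 + 10 = 12)
m(a) = a (m(a) = a*(5 - 4) = a*1 = a)
D(Y) = 197 (D(Y) = 1 - (-407 - 1*(-15))/2 = 1 - (-407 + 15)/2 = 1 - ½*(-392) = 1 + 196 = 197)
1/D(-V(-17)) = 1/197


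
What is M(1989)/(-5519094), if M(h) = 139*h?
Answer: -92157/1839698 ≈ -0.050094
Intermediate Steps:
M(1989)/(-5519094) = (139*1989)/(-5519094) = 276471*(-1/5519094) = -92157/1839698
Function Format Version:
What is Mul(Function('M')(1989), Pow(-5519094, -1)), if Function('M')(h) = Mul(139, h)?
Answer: Rational(-92157, 1839698) ≈ -0.050094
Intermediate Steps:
Mul(Function('M')(1989), Pow(-5519094, -1)) = Mul(Mul(139, 1989), Pow(-5519094, -1)) = Mul(276471, Rational(-1, 5519094)) = Rational(-92157, 1839698)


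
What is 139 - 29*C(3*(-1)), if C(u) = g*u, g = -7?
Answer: -470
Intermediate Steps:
C(u) = -7*u
139 - 29*C(3*(-1)) = 139 - (-203)*3*(-1) = 139 - (-203)*(-3) = 139 - 29*21 = 139 - 609 = -470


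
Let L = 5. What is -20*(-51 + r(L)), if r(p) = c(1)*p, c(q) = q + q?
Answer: 820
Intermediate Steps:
c(q) = 2*q
r(p) = 2*p (r(p) = (2*1)*p = 2*p)
-20*(-51 + r(L)) = -20*(-51 + 2*5) = -20*(-51 + 10) = -20*(-41) = 820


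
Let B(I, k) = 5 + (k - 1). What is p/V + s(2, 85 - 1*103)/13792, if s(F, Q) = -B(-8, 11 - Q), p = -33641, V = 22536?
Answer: -58090045/38852064 ≈ -1.4952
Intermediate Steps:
B(I, k) = 4 + k (B(I, k) = 5 + (-1 + k) = 4 + k)
s(F, Q) = -15 + Q (s(F, Q) = -(4 + (11 - Q)) = -(15 - Q) = -15 + Q)
p/V + s(2, 85 - 1*103)/13792 = -33641/22536 + (-15 + (85 - 1*103))/13792 = -33641*1/22536 + (-15 + (85 - 103))*(1/13792) = -33641/22536 + (-15 - 18)*(1/13792) = -33641/22536 - 33*1/13792 = -33641/22536 - 33/13792 = -58090045/38852064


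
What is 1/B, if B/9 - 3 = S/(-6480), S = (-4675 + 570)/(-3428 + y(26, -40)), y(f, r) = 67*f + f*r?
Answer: 392544/10597867 ≈ 0.037040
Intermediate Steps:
S = 4105/2726 (S = (-4675 + 570)/(-3428 + 26*(67 - 40)) = -4105/(-3428 + 26*27) = -4105/(-3428 + 702) = -4105/(-2726) = -4105*(-1/2726) = 4105/2726 ≈ 1.5059)
B = 10597867/392544 (B = 27 + 9*((4105/2726)/(-6480)) = 27 + 9*((4105/2726)*(-1/6480)) = 27 + 9*(-821/3532896) = 27 - 821/392544 = 10597867/392544 ≈ 26.998)
1/B = 1/(10597867/392544) = 392544/10597867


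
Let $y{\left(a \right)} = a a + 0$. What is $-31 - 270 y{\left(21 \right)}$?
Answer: $-119101$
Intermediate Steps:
$y{\left(a \right)} = a^{2}$ ($y{\left(a \right)} = a^{2} + 0 = a^{2}$)
$-31 - 270 y{\left(21 \right)} = -31 - 270 \cdot 21^{2} = -31 - 119070 = -119101$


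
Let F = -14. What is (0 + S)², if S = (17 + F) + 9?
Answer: 144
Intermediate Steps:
S = 12 (S = (17 - 14) + 9 = 3 + 9 = 12)
(0 + S)² = (0 + 12)² = 12² = 144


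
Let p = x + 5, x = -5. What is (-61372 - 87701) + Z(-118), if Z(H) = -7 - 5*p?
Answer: -149080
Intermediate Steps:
p = 0 (p = -5 + 5 = 0)
Z(H) = -7 (Z(H) = -7 - 5*0 = -7 + 0 = -7)
(-61372 - 87701) + Z(-118) = (-61372 - 87701) - 7 = -149073 - 7 = -149080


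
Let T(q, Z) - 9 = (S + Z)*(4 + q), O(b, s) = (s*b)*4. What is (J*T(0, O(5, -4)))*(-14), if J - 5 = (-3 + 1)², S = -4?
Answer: 41202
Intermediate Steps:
O(b, s) = 4*b*s (O(b, s) = (b*s)*4 = 4*b*s)
J = 9 (J = 5 + (-3 + 1)² = 5 + (-2)² = 5 + 4 = 9)
T(q, Z) = 9 + (-4 + Z)*(4 + q)
(J*T(0, O(5, -4)))*(-14) = (9*(-7 - 4*0 + 4*(4*5*(-4)) + (4*5*(-4))*0))*(-14) = (9*(-7 + 0 + 4*(-80) - 80*0))*(-14) = (9*(-7 + 0 - 320 + 0))*(-14) = (9*(-327))*(-14) = -2943*(-14) = 41202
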